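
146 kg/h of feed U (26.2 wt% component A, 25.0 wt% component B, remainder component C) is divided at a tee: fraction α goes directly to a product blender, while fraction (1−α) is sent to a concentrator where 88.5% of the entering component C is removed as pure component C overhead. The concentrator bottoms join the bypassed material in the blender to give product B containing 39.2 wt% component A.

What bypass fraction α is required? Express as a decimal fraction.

All 146×0.262 = 38.252 kg/h of component A reaches B, so B = 38.252/0.392 = 97.582 kg/h and vapour = 48.418 kg/h.
The evaporator receives (1−α)·146 of feed at 0.488 component C and removes 0.885 of that component C:
0.885×0.488×(1−α)×146 = 48.418
(1−α) = 48.418/63.054 = 0.7679;  α = 0.2321.

0.232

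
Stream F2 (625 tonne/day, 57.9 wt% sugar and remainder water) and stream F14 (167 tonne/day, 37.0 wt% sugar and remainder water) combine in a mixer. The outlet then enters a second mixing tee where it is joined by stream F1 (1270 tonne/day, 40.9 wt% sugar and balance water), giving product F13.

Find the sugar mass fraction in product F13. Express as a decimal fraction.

Overall, product flow = 2062 tonne/day.
sugar in = 625×0.579 + 167×0.370 + 1270×0.409 = 943.09 tonne/day.
sugar fraction in F13 = 0.457.

0.457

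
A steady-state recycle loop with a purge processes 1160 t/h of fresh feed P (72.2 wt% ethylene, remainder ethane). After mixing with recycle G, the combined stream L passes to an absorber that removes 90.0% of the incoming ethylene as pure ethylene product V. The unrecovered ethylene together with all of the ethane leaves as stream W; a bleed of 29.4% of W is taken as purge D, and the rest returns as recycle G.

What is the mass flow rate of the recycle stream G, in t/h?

838 t/h

ethane enters only via P and leaves only via the purge: 1160×0.278 = 0.294×(ethane in W), and the absorber passes all ethane, so ethane in L = ethane in W = 1096.9 t/h.
ethylene in L: m_A = 1160×0.722 + (1−0.294)·(1−0.900)·m_A, so m_A = 837.52/0.9294 = 901.14 t/h.
W = (1−0.900)×901.14 + 1096.9 = 1187 t/h.
Recycle G = (1−0.294)×1187 = 838.01 t/h.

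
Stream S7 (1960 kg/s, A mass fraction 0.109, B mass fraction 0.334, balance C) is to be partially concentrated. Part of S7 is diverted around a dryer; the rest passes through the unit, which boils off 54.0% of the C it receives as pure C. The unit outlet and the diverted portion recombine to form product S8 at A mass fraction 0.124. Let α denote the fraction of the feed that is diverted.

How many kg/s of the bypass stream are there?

All 1960×0.109 = 213.64 kg/s of A reaches S8, so S8 = 213.64/0.124 = 1722.9 kg/s and vapour = 237.1 kg/s.
The evaporator receives (1−α)·1960 of feed at 0.557 C and removes 0.540 of that C:
0.540×0.557×(1−α)×1960 = 237.1
(1−α) = 237.1/589.53 = 0.4022;  α = 0.5978.
Bypass flow = 0.5978×1960 = 1171.7 kg/s.

1172 kg/s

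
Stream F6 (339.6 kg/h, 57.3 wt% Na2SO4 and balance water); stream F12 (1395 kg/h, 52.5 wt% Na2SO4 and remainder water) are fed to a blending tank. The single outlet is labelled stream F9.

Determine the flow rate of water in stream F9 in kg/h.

water out = water in = 339.6×0.427 + 1395×0.475 = 807.63 kg/h.

807.6 kg/h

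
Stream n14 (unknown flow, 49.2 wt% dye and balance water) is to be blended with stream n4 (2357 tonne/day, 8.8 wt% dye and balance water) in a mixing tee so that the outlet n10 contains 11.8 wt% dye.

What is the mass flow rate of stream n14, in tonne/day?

Let n14 be the unknown flow. Total out = 2357 + n14.
dye balance: 207.42 + 0.492·n14 = 0.118·(2357 + n14)
(0.492 − 0.118)·n14 = 0.118×2357 − 207.42 = 70.71
n14 = 70.71 / 0.374 = 189.06 tonne/day

189.1 tonne/day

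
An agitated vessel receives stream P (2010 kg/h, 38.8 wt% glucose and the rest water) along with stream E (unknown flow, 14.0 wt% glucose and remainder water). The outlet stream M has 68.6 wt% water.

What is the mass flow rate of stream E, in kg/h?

Let E be the unknown flow. Total out = 2010 + E.
water balance: 1230.1 + 0.860·E = 0.686·(2010 + E)
(0.860 − 0.686)·E = 0.686×2010 − 1230.1 = 148.74
E = 148.74 / 0.174 = 854.83 kg/h

854.8 kg/h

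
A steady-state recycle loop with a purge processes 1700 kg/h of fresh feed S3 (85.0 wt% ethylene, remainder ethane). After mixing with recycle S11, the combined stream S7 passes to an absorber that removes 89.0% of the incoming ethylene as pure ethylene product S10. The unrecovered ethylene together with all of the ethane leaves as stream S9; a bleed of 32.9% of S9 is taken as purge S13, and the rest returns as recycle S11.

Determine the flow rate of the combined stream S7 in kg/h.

ethane enters only via S3 and leaves only via the purge: 1700×0.150 = 0.329×(ethane in S9), and the absorber passes all ethane, so ethane in S7 = ethane in S9 = 775.08 kg/h.
ethylene in S7: m_A = 1700×0.850 + (1−0.329)·(1−0.890)·m_A, so m_A = 1445/0.9262 = 1560.2 kg/h.
S7 = 1560.2 + 775.08 = 2335.2 kg/h.

2335 kg/h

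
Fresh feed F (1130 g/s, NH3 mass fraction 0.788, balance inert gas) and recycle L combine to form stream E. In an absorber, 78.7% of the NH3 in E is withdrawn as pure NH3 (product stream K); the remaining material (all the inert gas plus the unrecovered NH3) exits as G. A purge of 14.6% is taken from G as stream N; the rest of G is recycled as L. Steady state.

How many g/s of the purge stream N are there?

273.4 g/s

inert gas enters only via F and leaves only via the purge: 1130×0.212 = 0.146×(inert gas in G), and the absorber passes all inert gas, so inert gas in E = inert gas in G = 1640.8 g/s.
NH3 in E: m_A = 1130×0.788 + (1−0.146)·(1−0.787)·m_A, so m_A = 890.44/0.8181 = 1088.4 g/s.
G = (1−0.787)×1088.4 + 1640.8 = 1872.7 g/s.
Purge N = 0.146×1872.7 = 273.41 g/s.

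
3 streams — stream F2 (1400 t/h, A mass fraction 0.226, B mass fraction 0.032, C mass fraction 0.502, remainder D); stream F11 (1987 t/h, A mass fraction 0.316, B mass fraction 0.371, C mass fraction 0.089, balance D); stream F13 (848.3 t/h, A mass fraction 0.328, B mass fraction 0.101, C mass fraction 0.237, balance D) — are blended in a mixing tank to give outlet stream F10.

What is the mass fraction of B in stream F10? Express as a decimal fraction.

Total flow out = 1400 + 1987 + 848.3 = 4235.3 t/h.
B in = 1400×0.032 + 1987×0.371 + 848.3×0.101 = 867.66 t/h.
B mass fraction in F10 = 867.66/4235.3 = 0.205.

0.205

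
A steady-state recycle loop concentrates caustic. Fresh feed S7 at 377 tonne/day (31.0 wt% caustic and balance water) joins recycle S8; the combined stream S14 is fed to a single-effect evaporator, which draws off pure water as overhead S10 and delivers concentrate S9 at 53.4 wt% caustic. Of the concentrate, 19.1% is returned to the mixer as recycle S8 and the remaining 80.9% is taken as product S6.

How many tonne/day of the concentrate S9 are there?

Overall caustic balance (none leaves overhead): caustic in fresh feed = caustic in product, i.e. 377×0.310 = (1−0.191)·S9·0.534.
S9 = 116.87/(0.534×0.809) = 270.53 tonne/day.

270.5 tonne/day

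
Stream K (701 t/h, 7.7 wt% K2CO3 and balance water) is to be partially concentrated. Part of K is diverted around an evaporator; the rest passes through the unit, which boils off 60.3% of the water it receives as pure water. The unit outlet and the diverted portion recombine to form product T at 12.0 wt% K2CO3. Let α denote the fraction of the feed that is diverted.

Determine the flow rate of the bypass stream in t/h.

249.7 t/h

All 701×0.077 = 53.977 t/h of K2CO3 reaches T, so T = 53.977/0.120 = 449.81 t/h and vapour = 251.19 t/h.
The evaporator receives (1−α)·701 of feed at 0.923 water and removes 0.603 of that water:
0.603×0.923×(1−α)×701 = 251.19
(1−α) = 251.19/390.15 = 0.6438;  α = 0.3562.
Bypass flow = 0.3562×701 = 249.68 t/h.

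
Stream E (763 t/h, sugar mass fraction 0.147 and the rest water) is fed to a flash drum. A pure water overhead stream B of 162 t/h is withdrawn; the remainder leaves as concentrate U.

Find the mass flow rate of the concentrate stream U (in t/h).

601 t/h

Concentrate = 763 − 162 = 601 t/h.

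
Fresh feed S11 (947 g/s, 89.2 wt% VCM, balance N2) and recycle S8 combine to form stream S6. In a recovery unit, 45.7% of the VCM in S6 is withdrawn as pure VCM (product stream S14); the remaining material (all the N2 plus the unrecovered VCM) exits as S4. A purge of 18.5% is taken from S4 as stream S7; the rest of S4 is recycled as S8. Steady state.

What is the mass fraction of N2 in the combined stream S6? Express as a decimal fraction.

N2 enters only via S11 and leaves only via the purge: 947×0.108 = 0.185×(N2 in S4), and the recovery unit passes all N2, so N2 in S6 = N2 in S4 = 552.84 g/s.
VCM in S6: m_A = 947×0.892 + (1−0.185)·(1−0.457)·m_A, so m_A = 844.72/0.5575 = 1515.3 g/s.
S6 = 1515.3 + 552.84 = 2068.2 g/s.
N2 fraction in S6 = 552.84/2068.2 = 0.2673.

0.2673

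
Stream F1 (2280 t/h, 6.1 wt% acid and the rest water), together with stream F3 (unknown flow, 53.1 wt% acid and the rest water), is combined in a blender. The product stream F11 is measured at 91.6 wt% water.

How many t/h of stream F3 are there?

117.3 t/h

Let F3 be the unknown flow. Total out = 2280 + F3.
water balance: 2140.9 + 0.469·F3 = 0.916·(2280 + F3)
(0.469 − 0.916)·F3 = 0.916×2280 − 2140.9 = -52.44
F3 = -52.44 / -0.447 = 117.32 t/h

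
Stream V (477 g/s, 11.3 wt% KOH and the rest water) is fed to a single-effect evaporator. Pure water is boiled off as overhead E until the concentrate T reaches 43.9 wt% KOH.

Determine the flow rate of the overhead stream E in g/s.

354.2 g/s

KOH is conserved: 477×0.113 = 53.901 g/s all reports to the concentrate.
Concentrate = 53.901/(target fraction) = 122.78 g/s.
Overhead = 477 − 122.78 = 354.22 g/s.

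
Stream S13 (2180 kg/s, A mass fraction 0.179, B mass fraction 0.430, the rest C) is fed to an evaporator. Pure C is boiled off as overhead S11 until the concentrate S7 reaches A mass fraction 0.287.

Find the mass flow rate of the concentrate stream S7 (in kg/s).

A is conserved: 2180×0.179 = 390.22 kg/s all reports to the concentrate.
Concentrate = 390.22/(target fraction) = 1359.7 kg/s.

1360 kg/s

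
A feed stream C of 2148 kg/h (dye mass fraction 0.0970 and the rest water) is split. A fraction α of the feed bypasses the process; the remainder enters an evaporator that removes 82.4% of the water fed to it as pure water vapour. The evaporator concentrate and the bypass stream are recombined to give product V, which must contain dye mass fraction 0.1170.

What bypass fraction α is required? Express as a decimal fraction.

0.770

All 2148×0.097 = 208.36 kg/h of dye reaches V, so V = 208.36/0.117 = 1780.8 kg/h and vapour = 367.18 kg/h.
The evaporator receives (1−α)·2148 of feed at 0.903 water and removes 0.824 of that water:
0.824×0.903×(1−α)×2148 = 367.18
(1−α) = 367.18/1598.3 = 0.2297;  α = 0.7703.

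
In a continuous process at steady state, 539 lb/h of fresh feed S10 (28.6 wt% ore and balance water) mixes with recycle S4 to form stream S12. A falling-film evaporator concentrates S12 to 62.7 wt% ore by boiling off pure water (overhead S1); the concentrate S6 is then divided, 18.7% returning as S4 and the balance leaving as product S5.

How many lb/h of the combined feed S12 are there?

Overall ore balance (none leaves overhead): ore in fresh feed = ore in product, i.e. 539×0.286 = (1−0.187)·S6·0.627.
S6 = 154.15/(0.627×0.813) = 302.41 lb/h.
Recycle S4 = 0.187×302.41 = 56.551 lb/h.
Combined feed S12 = 539 + 56.551 = 595.55 lb/h.

595.6 lb/h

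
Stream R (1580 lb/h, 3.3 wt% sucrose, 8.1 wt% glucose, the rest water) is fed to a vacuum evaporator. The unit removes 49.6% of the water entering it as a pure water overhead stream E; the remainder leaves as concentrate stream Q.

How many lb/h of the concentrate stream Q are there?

885.7 lb/h

water entering = 1580×0.886 = 1399.9 lb/h; overhead removed = 0.496×1399.9 = 694.34 lb/h.
Concentrate = 1580 − 694.34 = 885.66 lb/h.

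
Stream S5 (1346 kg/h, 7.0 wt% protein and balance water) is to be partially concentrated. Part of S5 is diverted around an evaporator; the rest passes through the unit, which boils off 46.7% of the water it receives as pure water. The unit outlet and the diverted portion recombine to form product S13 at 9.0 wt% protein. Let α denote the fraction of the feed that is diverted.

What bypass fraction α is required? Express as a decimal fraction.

All 1346×0.070 = 94.22 kg/h of protein reaches S13, so S13 = 94.22/0.090 = 1046.9 kg/h and vapour = 299.11 kg/h.
The evaporator receives (1−α)·1346 of feed at 0.930 water and removes 0.467 of that water:
0.467×0.930×(1−α)×1346 = 299.11
(1−α) = 299.11/584.58 = 0.5117;  α = 0.4883.

0.488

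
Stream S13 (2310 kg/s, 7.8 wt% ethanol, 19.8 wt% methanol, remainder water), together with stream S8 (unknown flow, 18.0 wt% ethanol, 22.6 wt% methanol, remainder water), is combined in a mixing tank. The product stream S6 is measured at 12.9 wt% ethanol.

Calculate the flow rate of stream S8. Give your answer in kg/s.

2310 kg/s

Let S8 be the unknown flow. Total out = 2310 + S8.
ethanol balance: 180.18 + 0.180·S8 = 0.129·(2310 + S8)
(0.180 − 0.129)·S8 = 0.129×2310 − 180.18 = 117.81
S8 = 117.81 / 0.051 = 2310 kg/s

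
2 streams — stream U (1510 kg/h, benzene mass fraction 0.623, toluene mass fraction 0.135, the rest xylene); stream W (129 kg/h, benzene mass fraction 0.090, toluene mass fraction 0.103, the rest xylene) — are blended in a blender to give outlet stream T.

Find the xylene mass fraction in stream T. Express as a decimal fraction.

Total flow out = 1510 + 129 = 1639 kg/h.
xylene in = 1510×0.242 + 129×0.807 = 469.52 kg/h.
xylene mass fraction in T = 469.52/1639 = 0.286.

0.286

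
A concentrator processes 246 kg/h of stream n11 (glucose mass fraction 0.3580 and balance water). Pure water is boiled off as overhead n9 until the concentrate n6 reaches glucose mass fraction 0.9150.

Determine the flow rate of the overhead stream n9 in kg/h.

glucose is conserved: 246×0.358 = 88.068 kg/h all reports to the concentrate.
Concentrate = 88.068/(target fraction) = 96.249 kg/h.
Overhead = 246 − 96.249 = 149.75 kg/h.

149.8 kg/h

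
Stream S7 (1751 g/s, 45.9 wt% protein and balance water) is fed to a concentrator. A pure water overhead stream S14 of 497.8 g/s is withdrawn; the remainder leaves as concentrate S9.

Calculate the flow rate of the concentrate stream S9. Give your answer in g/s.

Concentrate = 1751 − 497.8 = 1253.2 g/s.

1253 g/s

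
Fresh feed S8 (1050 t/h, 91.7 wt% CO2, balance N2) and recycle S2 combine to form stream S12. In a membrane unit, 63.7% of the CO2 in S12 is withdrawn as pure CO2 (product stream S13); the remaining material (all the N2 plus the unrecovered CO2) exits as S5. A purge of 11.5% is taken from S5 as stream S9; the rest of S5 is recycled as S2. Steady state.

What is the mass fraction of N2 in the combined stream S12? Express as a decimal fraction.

N2 enters only via S8 and leaves only via the purge: 1050×0.083 = 0.115×(N2 in S5), and the membrane unit passes all N2, so N2 in S12 = N2 in S5 = 757.83 t/h.
CO2 in S12: m_A = 1050×0.917 + (1−0.115)·(1−0.637)·m_A, so m_A = 962.85/0.6787 = 1418.6 t/h.
S12 = 1418.6 + 757.83 = 2176.4 t/h.
N2 fraction in S12 = 757.83/2176.4 = 0.3482.

0.3482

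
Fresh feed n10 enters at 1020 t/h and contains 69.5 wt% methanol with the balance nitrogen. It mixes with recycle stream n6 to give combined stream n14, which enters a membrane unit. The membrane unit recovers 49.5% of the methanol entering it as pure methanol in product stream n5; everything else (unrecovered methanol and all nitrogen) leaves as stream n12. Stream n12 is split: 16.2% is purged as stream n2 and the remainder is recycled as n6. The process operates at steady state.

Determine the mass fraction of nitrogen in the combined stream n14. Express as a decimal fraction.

nitrogen enters only via n10 and leaves only via the purge: 1020×0.305 = 0.162×(nitrogen in n12), and the membrane unit passes all nitrogen, so nitrogen in n14 = nitrogen in n12 = 1920.4 t/h.
methanol in n14: m_A = 1020×0.695 + (1−0.162)·(1−0.495)·m_A, so m_A = 708.9/0.5768 = 1229 t/h.
n14 = 1229 + 1920.4 = 3149.4 t/h.
nitrogen fraction in n14 = 1920.4/3149.4 = 0.610.

0.610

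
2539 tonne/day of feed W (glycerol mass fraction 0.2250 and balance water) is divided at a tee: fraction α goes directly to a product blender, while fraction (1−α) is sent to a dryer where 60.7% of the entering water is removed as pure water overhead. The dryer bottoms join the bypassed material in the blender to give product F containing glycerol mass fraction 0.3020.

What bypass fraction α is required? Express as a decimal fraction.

All 2539×0.225 = 571.27 tonne/day of glycerol reaches F, so F = 571.27/0.302 = 1891.6 tonne/day and vapour = 647.36 tonne/day.
The evaporator receives (1−α)·2539 of feed at 0.775 water and removes 0.607 of that water:
0.607×0.775×(1−α)×2539 = 647.36
(1−α) = 647.36/1194.4 = 0.5420;  α = 0.4580.

0.458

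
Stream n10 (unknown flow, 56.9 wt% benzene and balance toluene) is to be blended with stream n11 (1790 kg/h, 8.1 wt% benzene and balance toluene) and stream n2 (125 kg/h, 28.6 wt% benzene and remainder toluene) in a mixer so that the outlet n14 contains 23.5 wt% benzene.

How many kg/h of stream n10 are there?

806.2 kg/h

Let n10 be the unknown flow. Total out = 1915 + n10.
benzene balance: 180.74 + 0.569·n10 = 0.235·(1915 + n10)
(0.569 − 0.235)·n10 = 0.235×1915 − 180.74 = 269.28
n10 = 269.28 / 0.334 = 806.24 kg/h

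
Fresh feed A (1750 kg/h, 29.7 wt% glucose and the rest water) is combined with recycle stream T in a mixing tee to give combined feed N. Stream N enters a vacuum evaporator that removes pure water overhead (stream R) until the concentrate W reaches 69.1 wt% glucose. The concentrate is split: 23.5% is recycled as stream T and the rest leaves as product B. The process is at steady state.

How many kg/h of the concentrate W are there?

983.2 kg/h

Overall glucose balance (none leaves overhead): glucose in fresh feed = glucose in product, i.e. 1750×0.297 = (1−0.235)·W·0.691.
W = 519.75/(0.691×0.765) = 983.23 kg/h.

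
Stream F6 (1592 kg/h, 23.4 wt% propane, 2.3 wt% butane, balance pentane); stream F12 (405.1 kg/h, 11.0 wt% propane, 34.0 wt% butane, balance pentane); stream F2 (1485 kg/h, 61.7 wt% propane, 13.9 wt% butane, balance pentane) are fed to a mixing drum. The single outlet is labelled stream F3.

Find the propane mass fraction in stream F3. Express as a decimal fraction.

0.383

Total flow out = 1592 + 405.1 + 1485 = 3482.1 kg/h.
propane in = 1592×0.234 + 405.1×0.110 + 1485×0.617 = 1333.3 kg/h.
propane mass fraction in F3 = 1333.3/3482.1 = 0.383.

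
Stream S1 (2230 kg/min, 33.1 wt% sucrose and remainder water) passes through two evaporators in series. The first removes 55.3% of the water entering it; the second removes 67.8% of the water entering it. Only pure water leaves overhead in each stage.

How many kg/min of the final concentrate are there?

952.9 kg/min

water in feed = 2230×0.669 = 1491.9 kg/min.
After stage 1: water left = (1−0.553)×1491.9 = 666.87; stream total = 1405 kg/min.
After stage 2: water left = (1−0.678)×666.87 = 214.73; final concentrate = 952.86 kg/min.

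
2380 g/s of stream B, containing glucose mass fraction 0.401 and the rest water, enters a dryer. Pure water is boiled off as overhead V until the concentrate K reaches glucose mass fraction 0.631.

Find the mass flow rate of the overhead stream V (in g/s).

867.5 g/s

glucose is conserved: 2380×0.401 = 954.38 g/s all reports to the concentrate.
Concentrate = 954.38/(target fraction) = 1512.5 g/s.
Overhead = 2380 − 1512.5 = 867.51 g/s.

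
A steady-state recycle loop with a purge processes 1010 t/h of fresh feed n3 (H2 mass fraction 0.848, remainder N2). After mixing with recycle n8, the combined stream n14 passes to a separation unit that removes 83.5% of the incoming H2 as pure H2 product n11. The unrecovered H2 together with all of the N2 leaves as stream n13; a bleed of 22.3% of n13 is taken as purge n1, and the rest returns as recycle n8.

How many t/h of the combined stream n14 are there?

N2 enters only via n3 and leaves only via the purge: 1010×0.152 = 0.223×(N2 in n13), and the separation unit passes all N2, so N2 in n14 = N2 in n13 = 688.43 t/h.
H2 in n14: m_A = 1010×0.848 + (1−0.223)·(1−0.835)·m_A, so m_A = 856.48/0.8718 = 982.43 t/h.
n14 = 982.43 + 688.43 = 1670.9 t/h.

1671 t/h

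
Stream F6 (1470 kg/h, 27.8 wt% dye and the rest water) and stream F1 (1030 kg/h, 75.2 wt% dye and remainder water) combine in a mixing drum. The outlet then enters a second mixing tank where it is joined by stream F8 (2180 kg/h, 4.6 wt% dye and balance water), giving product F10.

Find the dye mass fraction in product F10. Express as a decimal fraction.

Overall, product flow = 4680 kg/h.
dye in = 1470×0.278 + 1030×0.752 + 2180×0.046 = 1283.5 kg/h.
dye fraction in F10 = 0.2743.

0.2743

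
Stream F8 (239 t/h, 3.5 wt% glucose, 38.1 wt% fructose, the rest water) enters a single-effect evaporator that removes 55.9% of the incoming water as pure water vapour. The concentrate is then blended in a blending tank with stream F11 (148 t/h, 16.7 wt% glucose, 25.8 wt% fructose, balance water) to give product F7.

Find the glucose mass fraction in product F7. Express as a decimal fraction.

Vapour removed = 0.559×0.584×239 = 78.023 t/h; concentrate = 160.98 t/h.
glucose reaching the mixer = 8.365 (from concentrate) + 148×0.167 = 33.081 t/h.
Product flow = 160.98 + 148 = 308.98 t/h; glucose fraction = 0.107.

0.107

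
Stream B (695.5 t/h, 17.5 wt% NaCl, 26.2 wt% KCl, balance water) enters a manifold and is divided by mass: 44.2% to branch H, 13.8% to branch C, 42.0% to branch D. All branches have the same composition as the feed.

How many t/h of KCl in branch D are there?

Branch D total = 0.420×695.5 = 292.11 t/h.
KCl in D = 0.262×292.11 = 76.533 t/h.

76.53 t/h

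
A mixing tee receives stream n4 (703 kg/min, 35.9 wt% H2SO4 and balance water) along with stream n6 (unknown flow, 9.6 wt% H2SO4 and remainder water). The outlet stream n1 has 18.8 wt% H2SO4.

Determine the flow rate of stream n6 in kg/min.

Let n6 be the unknown flow. Total out = 703 + n6.
H2SO4 balance: 252.38 + 0.096·n6 = 0.188·(703 + n6)
(0.096 − 0.188)·n6 = 0.188×703 − 252.38 = -120.21
n6 = -120.21 / -0.092 = 1306.7 kg/min

1307 kg/min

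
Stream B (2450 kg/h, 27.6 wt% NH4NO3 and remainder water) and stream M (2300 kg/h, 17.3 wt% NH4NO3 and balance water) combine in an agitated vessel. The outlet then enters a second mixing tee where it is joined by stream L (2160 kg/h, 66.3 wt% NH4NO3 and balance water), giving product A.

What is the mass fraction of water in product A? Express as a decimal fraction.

Overall, product flow = 6910 kg/h.
water in = 2450×0.724 + 2300×0.827 + 2160×0.337 = 4403.8 kg/h.
water fraction in A = 0.637.

0.637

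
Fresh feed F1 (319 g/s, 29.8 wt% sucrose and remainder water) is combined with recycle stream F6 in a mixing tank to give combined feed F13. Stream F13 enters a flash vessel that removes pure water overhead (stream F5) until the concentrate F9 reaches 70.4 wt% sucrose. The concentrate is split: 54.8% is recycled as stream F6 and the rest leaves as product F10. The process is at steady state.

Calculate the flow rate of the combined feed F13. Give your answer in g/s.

Overall sucrose balance (none leaves overhead): sucrose in fresh feed = sucrose in product, i.e. 319×0.298 = (1−0.548)·F9·0.704.
F9 = 95.062/(0.704×0.452) = 298.74 g/s.
Recycle F6 = 0.548×298.74 = 163.71 g/s.
Combined feed F13 = 319 + 163.71 = 482.71 g/s.

482.7 g/s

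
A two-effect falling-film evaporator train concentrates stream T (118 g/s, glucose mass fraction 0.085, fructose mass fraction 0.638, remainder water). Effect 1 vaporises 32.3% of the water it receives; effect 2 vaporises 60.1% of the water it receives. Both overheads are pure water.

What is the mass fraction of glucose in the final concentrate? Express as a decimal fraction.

0.107

water in feed = 118×0.277 = 32.686 g/s.
After stage 1: water left = (1−0.323)×32.686 = 22.128; stream total = 107.44 g/s.
After stage 2: water left = (1−0.601)×22.128 = 8.8292; final concentrate = 94.143 g/s.
glucose fraction = 10.03/94.143 = 0.107.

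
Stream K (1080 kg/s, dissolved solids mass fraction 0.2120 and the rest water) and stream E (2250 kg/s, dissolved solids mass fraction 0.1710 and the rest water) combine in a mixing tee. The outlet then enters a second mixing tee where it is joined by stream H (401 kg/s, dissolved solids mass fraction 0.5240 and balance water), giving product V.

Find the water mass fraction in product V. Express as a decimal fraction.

Overall, product flow = 3731 kg/s.
water in = 1080×0.788 + 2250×0.829 + 401×0.476 = 2907.2 kg/s.
water fraction in V = 0.7792.

0.7792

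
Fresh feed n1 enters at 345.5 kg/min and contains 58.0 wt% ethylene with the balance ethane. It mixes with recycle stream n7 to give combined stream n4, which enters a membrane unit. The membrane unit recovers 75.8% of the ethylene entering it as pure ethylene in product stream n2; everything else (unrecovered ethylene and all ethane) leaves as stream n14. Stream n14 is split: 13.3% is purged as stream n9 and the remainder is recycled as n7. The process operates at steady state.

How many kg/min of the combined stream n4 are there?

1345 kg/min

ethane enters only via n1 and leaves only via the purge: 345.5×0.420 = 0.133×(ethane in n14), and the membrane unit passes all ethane, so ethane in n4 = ethane in n14 = 1091.1 kg/min.
ethylene in n4: m_A = 345.5×0.580 + (1−0.133)·(1−0.758)·m_A, so m_A = 200.39/0.7902 = 253.6 kg/min.
n4 = 253.6 + 1091.1 = 1344.7 kg/min.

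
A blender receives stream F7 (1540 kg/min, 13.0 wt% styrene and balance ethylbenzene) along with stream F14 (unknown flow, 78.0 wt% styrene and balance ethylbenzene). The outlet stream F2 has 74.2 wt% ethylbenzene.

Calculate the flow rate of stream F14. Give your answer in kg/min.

377.6 kg/min

Let F14 be the unknown flow. Total out = 1540 + F14.
ethylbenzene balance: 1339.8 + 0.220·F14 = 0.742·(1540 + F14)
(0.220 − 0.742)·F14 = 0.742×1540 − 1339.8 = -197.12
F14 = -197.12 / -0.522 = 377.62 kg/min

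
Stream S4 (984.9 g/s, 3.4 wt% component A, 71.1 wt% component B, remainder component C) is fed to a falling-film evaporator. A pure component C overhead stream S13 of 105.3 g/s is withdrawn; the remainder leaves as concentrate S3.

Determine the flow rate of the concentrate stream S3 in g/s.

879.6 g/s

Concentrate = 984.9 − 105.3 = 879.6 g/s.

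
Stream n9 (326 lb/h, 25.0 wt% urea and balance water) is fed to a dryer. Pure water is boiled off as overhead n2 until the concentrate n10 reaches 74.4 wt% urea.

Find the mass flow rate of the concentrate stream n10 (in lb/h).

109.5 lb/h

urea is conserved: 326×0.250 = 81.5 lb/h all reports to the concentrate.
Concentrate = 81.5/(target fraction) = 109.54 lb/h.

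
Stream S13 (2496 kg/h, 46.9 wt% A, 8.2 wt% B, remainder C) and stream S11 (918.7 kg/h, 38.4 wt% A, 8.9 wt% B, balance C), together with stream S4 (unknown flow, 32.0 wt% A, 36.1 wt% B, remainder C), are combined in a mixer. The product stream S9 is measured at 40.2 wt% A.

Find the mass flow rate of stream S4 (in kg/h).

1838 kg/h

Let S4 be the unknown flow. Total out = 3414.7 + S4.
A balance: 1523.4 + 0.320·S4 = 0.402·(3414.7 + S4)
(0.320 − 0.402)·S4 = 0.402×3414.7 − 1523.4 = -150.7
S4 = -150.7 / -0.082 = 1837.7 kg/h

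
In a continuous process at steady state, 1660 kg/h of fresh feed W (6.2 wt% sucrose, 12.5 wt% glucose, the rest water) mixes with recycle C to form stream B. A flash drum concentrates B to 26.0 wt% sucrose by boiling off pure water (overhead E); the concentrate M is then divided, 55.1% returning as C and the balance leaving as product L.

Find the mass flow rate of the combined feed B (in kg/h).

2146 kg/h

Overall sucrose balance (none leaves overhead): sucrose in fresh feed = sucrose in product, i.e. 1660×0.062 = (1−0.551)·M·0.260.
M = 102.92/(0.260×0.449) = 881.62 kg/h.
Recycle C = 0.551×881.62 = 485.77 kg/h.
Combined feed B = 1660 + 485.77 = 2145.8 kg/h.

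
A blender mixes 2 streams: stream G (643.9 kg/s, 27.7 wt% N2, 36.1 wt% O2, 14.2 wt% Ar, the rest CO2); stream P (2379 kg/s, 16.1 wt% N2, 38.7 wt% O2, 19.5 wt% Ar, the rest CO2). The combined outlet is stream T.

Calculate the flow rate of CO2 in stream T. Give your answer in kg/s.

CO2 out = CO2 in = 643.9×0.220 + 2379×0.257 = 753.06 kg/s.

753.1 kg/s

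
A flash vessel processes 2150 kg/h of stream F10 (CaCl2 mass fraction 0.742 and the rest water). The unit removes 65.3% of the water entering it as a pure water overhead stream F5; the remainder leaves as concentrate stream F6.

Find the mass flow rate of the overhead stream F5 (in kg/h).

water entering = 2150×0.258 = 554.7 kg/h; overhead removed = 0.653×554.7 = 362.22 kg/h.

362.2 kg/h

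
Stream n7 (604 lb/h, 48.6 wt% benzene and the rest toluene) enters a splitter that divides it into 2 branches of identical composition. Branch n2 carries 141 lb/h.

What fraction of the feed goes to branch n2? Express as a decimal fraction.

0.233

Fraction to n2 = 141/604 = 0.2334.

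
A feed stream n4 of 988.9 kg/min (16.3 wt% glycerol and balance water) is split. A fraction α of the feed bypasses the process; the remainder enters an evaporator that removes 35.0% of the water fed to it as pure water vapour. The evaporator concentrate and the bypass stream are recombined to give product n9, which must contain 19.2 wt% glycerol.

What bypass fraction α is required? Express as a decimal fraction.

All 988.9×0.163 = 161.19 kg/min of glycerol reaches n9, so n9 = 161.19/0.192 = 839.53 kg/min and vapour = 149.37 kg/min.
The evaporator receives (1−α)·988.9 of feed at 0.837 water and removes 0.350 of that water:
0.350×0.837×(1−α)×988.9 = 149.37
(1−α) = 149.37/289.7 = 0.5156;  α = 0.4844.

0.484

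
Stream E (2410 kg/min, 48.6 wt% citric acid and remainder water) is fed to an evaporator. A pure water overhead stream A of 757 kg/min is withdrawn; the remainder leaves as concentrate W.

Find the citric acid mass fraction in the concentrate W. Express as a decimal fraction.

citric acid is not removed: 2410×0.486 = 1171.3 kg/min of citric acid enters W.
Concentrate = 2410 − 757 = 1653 kg/min.
Mass fraction = 1171.3/1653 = 0.7086.

0.7086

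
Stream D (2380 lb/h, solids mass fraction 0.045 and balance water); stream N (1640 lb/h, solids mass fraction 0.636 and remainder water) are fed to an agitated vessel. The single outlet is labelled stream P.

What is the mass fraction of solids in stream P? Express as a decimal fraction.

Total flow out = 2380 + 1640 = 4020 lb/h.
solids in = 2380×0.045 + 1640×0.636 = 1150.1 lb/h.
solids mass fraction in P = 1150.1/4020 = 0.286.

0.286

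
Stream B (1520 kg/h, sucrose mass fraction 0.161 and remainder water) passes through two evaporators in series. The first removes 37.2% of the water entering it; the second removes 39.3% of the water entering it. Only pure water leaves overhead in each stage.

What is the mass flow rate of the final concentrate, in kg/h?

730.9 kg/h

water in feed = 1520×0.839 = 1275.3 kg/h.
After stage 1: water left = (1−0.372)×1275.3 = 800.88; stream total = 1045.6 kg/h.
After stage 2: water left = (1−0.393)×800.88 = 486.13; final concentrate = 730.85 kg/h.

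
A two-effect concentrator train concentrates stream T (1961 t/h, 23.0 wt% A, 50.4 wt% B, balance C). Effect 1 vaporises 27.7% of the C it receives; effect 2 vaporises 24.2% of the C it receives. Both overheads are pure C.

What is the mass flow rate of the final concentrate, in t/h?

1725 t/h

C in feed = 1961×0.266 = 521.63 t/h.
After stage 1: C left = (1−0.277)×521.63 = 377.14; stream total = 1816.5 t/h.
After stage 2: C left = (1−0.242)×377.14 = 285.87; final concentrate = 1725.2 t/h.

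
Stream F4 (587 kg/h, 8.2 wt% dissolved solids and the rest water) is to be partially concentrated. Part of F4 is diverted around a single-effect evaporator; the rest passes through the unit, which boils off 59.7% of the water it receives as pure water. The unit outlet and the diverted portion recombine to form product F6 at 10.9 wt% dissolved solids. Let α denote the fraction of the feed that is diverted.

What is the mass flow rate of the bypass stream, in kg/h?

321.7 kg/h

All 587×0.082 = 48.134 kg/h of dissolved solids reaches F6, so F6 = 48.134/0.109 = 441.6 kg/h and vapour = 145.4 kg/h.
The evaporator receives (1−α)·587 of feed at 0.918 water and removes 0.597 of that water:
0.597×0.918×(1−α)×587 = 145.4
(1−α) = 145.4/321.7 = 0.4520;  α = 0.5480.
Bypass flow = 0.5480×587 = 321.69 kg/h.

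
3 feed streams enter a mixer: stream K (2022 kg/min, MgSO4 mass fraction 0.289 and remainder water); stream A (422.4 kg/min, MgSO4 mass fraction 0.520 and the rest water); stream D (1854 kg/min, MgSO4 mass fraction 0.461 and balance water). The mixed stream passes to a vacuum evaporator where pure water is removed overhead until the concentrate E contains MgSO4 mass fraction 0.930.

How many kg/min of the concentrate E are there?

1784 kg/min

MgSO4 entering = 2022×0.289 + 422.4×0.520 + 1854×0.461 = 1658.7 kg/min.
All MgSO4 reports to E, so E = 1658.7/0.930 = 1783.5 kg/min.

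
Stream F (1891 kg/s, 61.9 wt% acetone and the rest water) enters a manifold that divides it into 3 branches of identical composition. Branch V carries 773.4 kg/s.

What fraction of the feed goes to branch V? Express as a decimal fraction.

0.409

Fraction to V = 773.4/1891 = 0.4090.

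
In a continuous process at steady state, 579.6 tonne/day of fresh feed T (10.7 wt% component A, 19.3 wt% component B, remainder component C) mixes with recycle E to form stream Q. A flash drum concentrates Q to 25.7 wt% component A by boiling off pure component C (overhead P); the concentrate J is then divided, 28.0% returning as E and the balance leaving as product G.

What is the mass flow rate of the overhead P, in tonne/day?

338.3 tonne/day

Overall component A balance (none leaves overhead): component A in fresh feed = component A in product, i.e. 579.6×0.107 = (1−0.280)·J·0.257.
J = 62.017/(0.257×0.720) = 335.16 tonne/day.
Recycle E = 0.280×335.16 = 93.844 tonne/day.
Combined feed Q = 579.6 + 93.844 = 673.44 tonne/day.
Overhead P = Q − J = 673.44 − 335.16 = 338.29 tonne/day.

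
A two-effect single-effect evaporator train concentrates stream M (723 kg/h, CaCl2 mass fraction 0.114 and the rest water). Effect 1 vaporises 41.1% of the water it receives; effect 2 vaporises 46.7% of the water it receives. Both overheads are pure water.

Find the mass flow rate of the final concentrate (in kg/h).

283.5 kg/h

water in feed = 723×0.886 = 640.58 kg/h.
After stage 1: water left = (1−0.411)×640.58 = 377.3; stream total = 459.72 kg/h.
After stage 2: water left = (1−0.467)×377.3 = 201.1; final concentrate = 283.52 kg/h.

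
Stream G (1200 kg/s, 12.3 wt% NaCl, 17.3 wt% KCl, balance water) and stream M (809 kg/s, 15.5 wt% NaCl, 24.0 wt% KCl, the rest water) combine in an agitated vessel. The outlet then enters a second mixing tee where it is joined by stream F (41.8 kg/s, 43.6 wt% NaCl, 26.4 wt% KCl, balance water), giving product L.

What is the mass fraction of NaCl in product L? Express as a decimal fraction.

Overall, product flow = 2050.8 kg/s.
NaCl in = 1200×0.123 + 809×0.155 + 41.8×0.436 = 291.22 kg/s.
NaCl fraction in L = 0.142.

0.142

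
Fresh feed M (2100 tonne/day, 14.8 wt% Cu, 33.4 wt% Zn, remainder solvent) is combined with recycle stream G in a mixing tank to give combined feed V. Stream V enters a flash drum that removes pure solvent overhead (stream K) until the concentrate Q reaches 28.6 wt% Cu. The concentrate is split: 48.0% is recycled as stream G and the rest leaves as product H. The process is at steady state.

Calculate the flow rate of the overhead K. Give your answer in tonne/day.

Overall Cu balance (none leaves overhead): Cu in fresh feed = Cu in product, i.e. 2100×0.148 = (1−0.480)·Q·0.286.
Q = 310.8/(0.286×0.520) = 2089.8 tonne/day.
Recycle G = 0.480×2089.8 = 1003.1 tonne/day.
Combined feed V = 2100 + 1003.1 = 3103.1 tonne/day.
Overhead K = V − Q = 3103.1 − 2089.8 = 1013.3 tonne/day.

1013 tonne/day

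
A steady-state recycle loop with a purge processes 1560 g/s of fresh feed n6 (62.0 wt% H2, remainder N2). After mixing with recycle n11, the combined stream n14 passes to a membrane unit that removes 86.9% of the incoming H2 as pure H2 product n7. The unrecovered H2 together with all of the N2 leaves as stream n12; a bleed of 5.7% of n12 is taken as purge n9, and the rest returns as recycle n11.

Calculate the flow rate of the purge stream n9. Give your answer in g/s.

601 g/s

N2 enters only via n6 and leaves only via the purge: 1560×0.380 = 0.057×(N2 in n12), and the membrane unit passes all N2, so N2 in n14 = N2 in n12 = 10400 g/s.
H2 in n14: m_A = 1560×0.620 + (1−0.057)·(1−0.869)·m_A, so m_A = 967.2/0.8765 = 1103.5 g/s.
n12 = (1−0.869)×1103.5 + 10400 = 10545 g/s.
Purge n9 = 0.057×10545 = 601.04 g/s.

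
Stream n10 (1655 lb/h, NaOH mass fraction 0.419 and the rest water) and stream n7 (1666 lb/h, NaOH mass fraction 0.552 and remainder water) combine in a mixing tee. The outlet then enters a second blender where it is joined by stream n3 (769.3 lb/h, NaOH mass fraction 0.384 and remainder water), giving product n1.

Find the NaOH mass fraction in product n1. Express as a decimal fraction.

Overall, product flow = 4090.3 lb/h.
NaOH in = 1655×0.419 + 1666×0.552 + 769.3×0.384 = 1908.5 lb/h.
NaOH fraction in n1 = 0.467.

0.467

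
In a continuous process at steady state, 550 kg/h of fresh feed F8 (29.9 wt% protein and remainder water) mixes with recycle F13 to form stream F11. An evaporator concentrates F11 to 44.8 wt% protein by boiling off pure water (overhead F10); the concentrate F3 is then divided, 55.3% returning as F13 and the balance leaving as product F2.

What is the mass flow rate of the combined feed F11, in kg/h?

1004 kg/h

Overall protein balance (none leaves overhead): protein in fresh feed = protein in product, i.e. 550×0.299 = (1−0.553)·F3·0.448.
F3 = 164.45/(0.448×0.447) = 821.2 kg/h.
Recycle F13 = 0.553×821.2 = 454.12 kg/h.
Combined feed F11 = 550 + 454.12 = 1004.1 kg/h.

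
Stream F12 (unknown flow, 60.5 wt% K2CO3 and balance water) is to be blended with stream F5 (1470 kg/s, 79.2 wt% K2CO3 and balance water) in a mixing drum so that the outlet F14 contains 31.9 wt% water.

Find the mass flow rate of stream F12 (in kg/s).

2147 kg/s

Let F12 be the unknown flow. Total out = 1470 + F12.
water balance: 305.76 + 0.395·F12 = 0.319·(1470 + F12)
(0.395 − 0.319)·F12 = 0.319×1470 − 305.76 = 163.17
F12 = 163.17 / 0.076 = 2147 kg/s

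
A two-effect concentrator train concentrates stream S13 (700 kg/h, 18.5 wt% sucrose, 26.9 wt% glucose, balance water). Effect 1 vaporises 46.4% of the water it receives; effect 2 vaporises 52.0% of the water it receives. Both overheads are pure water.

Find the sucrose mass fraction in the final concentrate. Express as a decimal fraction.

0.3112

water in feed = 700×0.546 = 382.2 kg/h.
After stage 1: water left = (1−0.464)×382.2 = 204.86; stream total = 522.66 kg/h.
After stage 2: water left = (1−0.520)×204.86 = 98.332; final concentrate = 416.13 kg/h.
sucrose fraction = 129.5/416.13 = 0.3112.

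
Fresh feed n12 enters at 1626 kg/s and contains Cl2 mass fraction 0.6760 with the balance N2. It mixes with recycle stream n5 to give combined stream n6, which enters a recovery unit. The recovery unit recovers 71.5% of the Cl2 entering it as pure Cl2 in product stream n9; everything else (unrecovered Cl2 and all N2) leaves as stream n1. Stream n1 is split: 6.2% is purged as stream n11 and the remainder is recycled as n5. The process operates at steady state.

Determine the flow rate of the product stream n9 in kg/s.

Cl2 in n6: m_A = 1626×0.676 + (1−0.062)·(1−0.715)·m_A, so m_A = 1099.2/0.7327 = 1500.2 kg/s.
Product n9 = 0.715×1500.2 = 1072.7 kg/s.

1073 kg/s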